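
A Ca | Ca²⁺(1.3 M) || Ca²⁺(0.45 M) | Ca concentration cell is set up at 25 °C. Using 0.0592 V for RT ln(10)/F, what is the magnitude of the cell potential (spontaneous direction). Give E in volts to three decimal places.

For a concentration cell E°cell = 0. The 1.3 M side is the cathode (reduction is favoured where [Ca²⁺] is higher).
With n = 2, E = −(0.0592/2) log([Ca²⁺]ₐₙ/[Ca²⁺]꜀ₐₜ) = −(0.0592/2) log(0.45/1.3) = −(0.0592/2)(-0.461) = +0.014 V.

+0.014 V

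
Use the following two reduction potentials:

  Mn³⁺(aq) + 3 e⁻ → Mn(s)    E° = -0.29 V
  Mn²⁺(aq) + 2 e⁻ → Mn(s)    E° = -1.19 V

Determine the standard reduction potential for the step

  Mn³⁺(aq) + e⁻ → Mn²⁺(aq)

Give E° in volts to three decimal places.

Sequential free energies add, so n₃E°₃ = n₁E°₁ + n₂E°₂.
With n₃ = 3, and the known step contributing 2×(-1.19) V, the unknown satisfies 1·E° = 3×(-0.29) − 2×(-1.19) = +1.510.
E° = +1.510 / 1 = +1.510 V.

+1.510 V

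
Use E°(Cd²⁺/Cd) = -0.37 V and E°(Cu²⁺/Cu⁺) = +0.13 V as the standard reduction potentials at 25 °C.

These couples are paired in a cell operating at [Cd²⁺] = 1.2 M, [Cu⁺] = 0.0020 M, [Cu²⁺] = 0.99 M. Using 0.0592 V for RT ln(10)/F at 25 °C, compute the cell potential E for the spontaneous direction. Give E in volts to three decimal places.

+0.657 V

Cu²⁺/Cu⁺ is the cathode (higher E°), Cd²⁺/Cd the anode: E°cell = +0.13 − (-0.37) = +0.50 V, n = 2.
Overall: 2 Cu²⁺(aq) + Cd(s) → 2 Cu⁺(aq) + Cd²⁺(aq)
Q = [Cu⁺]^2·[Cd²⁺] / ([Cu²⁺]^2); log Q = -5.310.
E = E° − (0.0592/n) log Q = +0.50 − (0.0592/2)(-5.310) = +0.657 V.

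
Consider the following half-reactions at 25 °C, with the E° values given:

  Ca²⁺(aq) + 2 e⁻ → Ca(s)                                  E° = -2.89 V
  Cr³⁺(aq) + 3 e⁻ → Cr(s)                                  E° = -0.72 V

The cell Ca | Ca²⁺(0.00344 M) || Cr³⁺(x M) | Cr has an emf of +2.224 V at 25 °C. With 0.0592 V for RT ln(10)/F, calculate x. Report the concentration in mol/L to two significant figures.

0.11 M

Cr³⁺/Cr is the cathode, Ca²⁺/Ca the anode: E°cell = +2.17 V, n = 6.
Overall reaction: 2 Cr³⁺(aq) + 3 Ca(s) → 2 Cr(s) + 3 Ca²⁺(aq); Q = [Ca²⁺]^3/[Cr³⁺]^2.
From E = E° − (0.0592/n) log Q: log Q = (E° − E)·n/0.0592 = (+2.17 − (+2.224))·6/0.0592 = -5.4730.
So 2·log[Cr³⁺] = 3·log(0.00344) − log Q = -7.3903 − (-5.4730) = -1.9173; log[Cr³⁺] = -1.9173 / 2 = -0.9587; [Cr³⁺] = 10^(-0.9587) ≈ 0.11 M.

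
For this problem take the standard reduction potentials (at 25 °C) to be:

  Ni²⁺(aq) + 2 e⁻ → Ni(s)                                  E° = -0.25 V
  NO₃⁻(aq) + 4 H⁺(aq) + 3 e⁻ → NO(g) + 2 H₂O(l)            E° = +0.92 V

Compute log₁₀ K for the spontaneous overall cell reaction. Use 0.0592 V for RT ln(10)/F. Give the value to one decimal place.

Cathode: NO₃⁻/NO; anode: Ni²⁺/Ni. E°cell = +1.17 V, n = 6.
log K = nE°cell / 0.0592 = (6)(+1.17) / 0.0592 = 118.6.

118.6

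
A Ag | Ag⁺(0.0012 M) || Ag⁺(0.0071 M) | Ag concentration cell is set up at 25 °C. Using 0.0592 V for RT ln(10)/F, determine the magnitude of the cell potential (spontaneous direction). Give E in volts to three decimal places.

+0.046 V

For a concentration cell E°cell = 0. The 0.0071 M side is the cathode (reduction is favoured where [Ag⁺] is higher).
With n = 1, E = −(0.0592/1) log([Ag⁺]ₐₙ/[Ag⁺]꜀ₐₜ) = −(0.0592/1) log(0.0012/0.0071) = −(0.0592/1)(-0.772) = +0.046 V.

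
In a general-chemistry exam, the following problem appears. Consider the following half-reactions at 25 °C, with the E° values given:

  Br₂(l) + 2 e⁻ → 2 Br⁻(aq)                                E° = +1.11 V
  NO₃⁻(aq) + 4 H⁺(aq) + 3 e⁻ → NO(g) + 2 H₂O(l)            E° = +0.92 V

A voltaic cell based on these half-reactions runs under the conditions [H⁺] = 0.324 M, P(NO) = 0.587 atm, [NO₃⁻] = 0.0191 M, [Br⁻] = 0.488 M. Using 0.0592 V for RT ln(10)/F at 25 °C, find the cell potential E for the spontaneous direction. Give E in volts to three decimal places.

+0.276 V

Br₂/Br⁻ is the cathode (higher E°), NO₃⁻/NO the anode: E°cell = +1.11 − (+0.92) = +0.19 V, n = 6.
Overall: 3 Br₂(l) + 2 NO(g) + 4 H₂O(l) → 6 Br⁻(aq) + 2 NO₃⁻(aq) + 8 H⁺(aq)
Q = [Br⁻]^6·[NO₃⁻]^2·[H⁺]^8 / (P(NO)^2); log Q = -8.760.
E = E° − (0.0592/n) log Q = +0.19 − (0.0592/6)(-8.760) = +0.276 V.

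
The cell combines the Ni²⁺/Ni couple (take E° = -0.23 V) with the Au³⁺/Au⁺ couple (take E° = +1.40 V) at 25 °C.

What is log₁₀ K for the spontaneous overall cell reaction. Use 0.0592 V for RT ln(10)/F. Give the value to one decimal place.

Cathode: Au³⁺/Au⁺; anode: Ni²⁺/Ni. E°cell = +1.63 V, n = 2.
log K = nE°cell / 0.0592 = (2)(+1.63) / 0.0592 = 55.1.

55.1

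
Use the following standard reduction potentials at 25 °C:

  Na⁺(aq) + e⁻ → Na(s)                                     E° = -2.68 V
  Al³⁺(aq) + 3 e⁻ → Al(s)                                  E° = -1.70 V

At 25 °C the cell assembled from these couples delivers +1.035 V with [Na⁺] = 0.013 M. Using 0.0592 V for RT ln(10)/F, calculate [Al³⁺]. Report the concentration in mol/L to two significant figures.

0.0013 M

Al³⁺/Al is the cathode, Na⁺/Na the anode: E°cell = +0.98 V, n = 3.
Overall reaction: Al³⁺(aq) + 3 Na(s) → Al(s) + 3 Na⁺(aq); Q = [Na⁺]^3/[Al³⁺]^1.
From E = E° − (0.0592/n) log Q: log Q = (E° − E)·n/0.0592 = (+0.98 − (+1.035))·3/0.0592 = -2.7872.
So 1·log[Al³⁺] = 3·log(0.013) − log Q = -5.6582 − (-2.7872) = -2.8710; [Al³⁺] = 10^(-2.8710) ≈ 0.0013 M.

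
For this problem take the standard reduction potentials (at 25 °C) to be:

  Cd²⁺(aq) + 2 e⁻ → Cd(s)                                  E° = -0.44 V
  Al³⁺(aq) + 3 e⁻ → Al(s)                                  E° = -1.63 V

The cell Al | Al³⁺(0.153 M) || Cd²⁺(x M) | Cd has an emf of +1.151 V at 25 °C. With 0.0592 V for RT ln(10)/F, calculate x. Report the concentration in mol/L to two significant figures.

Cd²⁺/Cd is the cathode, Al³⁺/Al the anode: E°cell = +1.19 V, n = 6.
Overall reaction: 3 Cd²⁺(aq) + 2 Al(s) → 3 Cd(s) + 2 Al³⁺(aq); Q = [Al³⁺]^2/[Cd²⁺]^3.
From E = E° − (0.0592/n) log Q: log Q = (E° − E)·n/0.0592 = (+1.19 − (+1.151))·6/0.0592 = 3.9527.
So 3·log[Cd²⁺] = 2·log(0.153) − log Q = -1.6306 − (3.9527) = -5.5833; log[Cd²⁺] = -5.5833 / 3 = -1.8611; [Cd²⁺] = 10^(-1.8611) ≈ 0.014 M.

0.014 M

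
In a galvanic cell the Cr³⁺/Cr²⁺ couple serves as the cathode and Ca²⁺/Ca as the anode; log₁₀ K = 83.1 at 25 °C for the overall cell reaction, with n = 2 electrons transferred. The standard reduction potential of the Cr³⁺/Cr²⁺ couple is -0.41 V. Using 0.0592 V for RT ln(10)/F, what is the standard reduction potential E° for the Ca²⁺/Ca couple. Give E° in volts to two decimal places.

-2.87 V

E°cell = (0.0592/n)·log K = (0.0592/2)(83.1) = +2.460 V.
Since Cr³⁺/Cr²⁺ is the cathode and Ca²⁺/Ca the anode, E°cell = E°(Cr³⁺/Cr²⁺) − E°(Ca²⁺/Ca).
So E°(Ca²⁺/Ca) = E°(Cr³⁺/Cr²⁺) − E°cell = (-0.41) − (+2.460) = -2.87 V.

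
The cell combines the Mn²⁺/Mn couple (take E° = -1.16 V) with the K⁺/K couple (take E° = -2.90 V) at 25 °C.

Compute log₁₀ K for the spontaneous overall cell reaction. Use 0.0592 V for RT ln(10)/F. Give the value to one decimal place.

Cathode: Mn²⁺/Mn; anode: K⁺/K. E°cell = +1.74 V, n = 2.
log K = nE°cell / 0.0592 = (2)(+1.74) / 0.0592 = 58.8.

58.8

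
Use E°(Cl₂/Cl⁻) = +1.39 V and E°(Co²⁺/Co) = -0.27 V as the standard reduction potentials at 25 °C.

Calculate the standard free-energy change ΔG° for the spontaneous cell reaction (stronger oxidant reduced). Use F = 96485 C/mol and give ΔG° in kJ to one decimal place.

Cl₂/Cl⁻ (E° = +1.39 V) is the cathode; Co²⁺/Co (E° = -0.27 V) is the anode, so E°cell = +1.66 V.
Balancing electrons gives n = 2 (lcm of 2 and 2).
ΔG° = −nFE° = −(2)(96485)(+1.66) = -320,330 J = -320.3 kJ.

-320.3 kJ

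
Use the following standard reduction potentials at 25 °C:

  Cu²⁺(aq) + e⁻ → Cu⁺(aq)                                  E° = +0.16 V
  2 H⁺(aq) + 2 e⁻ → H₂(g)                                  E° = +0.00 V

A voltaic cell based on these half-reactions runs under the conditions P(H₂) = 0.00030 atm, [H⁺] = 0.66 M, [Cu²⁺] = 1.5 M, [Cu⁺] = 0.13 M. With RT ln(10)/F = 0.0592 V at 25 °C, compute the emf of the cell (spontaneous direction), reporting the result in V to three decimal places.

Cu²⁺/Cu⁺ is the cathode (higher E°), H⁺/H₂ the anode: E°cell = +0.16 − (+0.00) = +0.16 V, n = 2.
Overall: 2 Cu²⁺(aq) + H₂(g) → 2 Cu⁺(aq) + 2 H⁺(aq)
Q = [Cu⁺]^2·[H⁺]^2 / ([Cu²⁺]^2·P(H₂)); log Q = 1.038.
E = E° − (0.0592/n) log Q = +0.16 − (0.0592/2)(1.038) = +0.129 V.

+0.129 V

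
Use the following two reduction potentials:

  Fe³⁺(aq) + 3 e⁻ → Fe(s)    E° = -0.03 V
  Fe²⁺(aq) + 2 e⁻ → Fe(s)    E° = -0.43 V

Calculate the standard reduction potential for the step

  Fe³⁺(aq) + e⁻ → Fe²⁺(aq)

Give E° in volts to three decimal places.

Sequential free energies add, so n₃E°₃ = n₁E°₁ + n₂E°₂.
With n₃ = 3, and the known step contributing 2×(-0.43) V, the unknown satisfies 1·E° = 3×(-0.03) − 2×(-0.43) = +0.770.
E° = +0.770 / 1 = +0.770 V.

+0.770 V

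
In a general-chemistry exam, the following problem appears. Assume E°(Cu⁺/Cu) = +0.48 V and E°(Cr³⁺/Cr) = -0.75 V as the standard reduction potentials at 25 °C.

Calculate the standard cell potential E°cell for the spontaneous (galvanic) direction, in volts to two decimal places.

The Cu⁺/Cu couple has the higher reduction potential, so it is the cathode; Cr³⁺/Cr is oxidised at the anode.
E°cell = E°(cathode) − E°(anode) = (+0.48) − (-0.75) = +1.23 V.

+1.23 V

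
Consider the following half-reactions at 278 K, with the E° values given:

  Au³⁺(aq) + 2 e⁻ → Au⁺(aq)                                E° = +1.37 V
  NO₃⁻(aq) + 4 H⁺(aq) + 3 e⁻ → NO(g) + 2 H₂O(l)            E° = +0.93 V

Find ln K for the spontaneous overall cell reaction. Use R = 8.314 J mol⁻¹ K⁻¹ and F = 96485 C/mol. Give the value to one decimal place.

Cathode: Au³⁺/Au⁺; anode: NO₃⁻/NO. E°cell = (+1.37) − (+0.93) = +0.44 V, with n = 6.
ΔG° = −nFE° = −RT ln K, so ln K = nFE°/(RT) = (6)(96485)(+0.44) / ((8.314)(278)) = 110.207.

110.2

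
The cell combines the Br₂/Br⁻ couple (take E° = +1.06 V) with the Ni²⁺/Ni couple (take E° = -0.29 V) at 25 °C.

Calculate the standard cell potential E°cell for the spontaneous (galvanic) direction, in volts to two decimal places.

The Br₂/Br⁻ couple has the higher reduction potential, so it is the cathode; Ni²⁺/Ni is oxidised at the anode.
E°cell = E°(cathode) − E°(anode) = (+1.06) − (-0.29) = +1.35 V.

+1.35 V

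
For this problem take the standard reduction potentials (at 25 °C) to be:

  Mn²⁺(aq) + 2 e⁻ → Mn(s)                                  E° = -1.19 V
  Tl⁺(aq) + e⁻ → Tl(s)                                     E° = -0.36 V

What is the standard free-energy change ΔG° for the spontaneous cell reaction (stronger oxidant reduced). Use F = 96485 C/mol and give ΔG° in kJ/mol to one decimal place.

Tl⁺/Tl (E° = -0.36 V) is the cathode; Mn²⁺/Mn (E° = -1.19 V) is the anode, so E°cell = +0.83 V.
Balancing electrons gives n = 2 (lcm of 1 and 2).
ΔG° = −nFE° = −(2)(96485)(+0.83) = -160,165 J = -160.2 kJ/mol.

-160.2 kJ/mol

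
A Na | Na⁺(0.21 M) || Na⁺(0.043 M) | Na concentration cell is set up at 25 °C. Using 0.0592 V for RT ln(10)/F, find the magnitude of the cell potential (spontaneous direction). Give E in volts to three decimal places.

For a concentration cell E°cell = 0. The 0.21 M side is the cathode (reduction is favoured where [Na⁺] is higher).
With n = 1, E = −(0.0592/1) log([Na⁺]ₐₙ/[Na⁺]꜀ₐₜ) = −(0.0592/1) log(0.043/0.21) = −(0.0592/1)(-0.689) = +0.041 V.

+0.041 V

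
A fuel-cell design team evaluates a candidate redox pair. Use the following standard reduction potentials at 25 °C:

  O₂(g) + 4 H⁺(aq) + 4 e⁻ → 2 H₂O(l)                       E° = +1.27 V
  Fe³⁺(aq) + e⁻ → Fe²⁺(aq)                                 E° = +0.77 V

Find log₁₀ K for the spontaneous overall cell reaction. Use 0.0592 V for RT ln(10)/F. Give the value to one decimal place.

Cathode: O₂/H₂O; anode: Fe³⁺/Fe²⁺. E°cell = +0.50 V, n = 4.
log K = nE°cell / 0.0592 = (4)(+0.50) / 0.0592 = 33.8.

33.8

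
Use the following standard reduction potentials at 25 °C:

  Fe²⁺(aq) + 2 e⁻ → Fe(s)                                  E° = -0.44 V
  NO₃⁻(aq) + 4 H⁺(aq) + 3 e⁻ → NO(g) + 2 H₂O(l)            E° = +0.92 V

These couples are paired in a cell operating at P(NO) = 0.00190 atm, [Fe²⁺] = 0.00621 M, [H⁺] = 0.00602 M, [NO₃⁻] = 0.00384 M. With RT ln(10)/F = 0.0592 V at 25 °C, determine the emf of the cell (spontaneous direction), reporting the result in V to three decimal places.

+1.256 V

NO₃⁻/NO is the cathode (higher E°), Fe²⁺/Fe the anode: E°cell = +0.92 − (-0.44) = +1.36 V, n = 6.
Overall: 2 NO₃⁻(aq) + 8 H⁺(aq) + 3 Fe(s) → 2 NO(g) + 4 H₂O(l) + 3 Fe²⁺(aq)
Q = P(NO)^2·[Fe²⁺]^3 / ([NO₃⁻]^2·[H⁺]^8); log Q = 10.531.
E = E° − (0.0592/n) log Q = +1.36 − (0.0592/6)(10.531) = +1.256 V.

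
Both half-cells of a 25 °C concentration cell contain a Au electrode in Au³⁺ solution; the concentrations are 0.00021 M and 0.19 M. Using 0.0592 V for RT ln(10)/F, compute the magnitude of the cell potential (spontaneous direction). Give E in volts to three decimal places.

+0.058 V

For a concentration cell E°cell = 0. The 0.19 M side is the cathode (reduction is favoured where [Au³⁺] is higher).
With n = 3, E = −(0.0592/3) log([Au³⁺]ₐₙ/[Au³⁺]꜀ₐₜ) = −(0.0592/3) log(0.00021/0.19) = −(0.0592/3)(-2.957) = +0.058 V.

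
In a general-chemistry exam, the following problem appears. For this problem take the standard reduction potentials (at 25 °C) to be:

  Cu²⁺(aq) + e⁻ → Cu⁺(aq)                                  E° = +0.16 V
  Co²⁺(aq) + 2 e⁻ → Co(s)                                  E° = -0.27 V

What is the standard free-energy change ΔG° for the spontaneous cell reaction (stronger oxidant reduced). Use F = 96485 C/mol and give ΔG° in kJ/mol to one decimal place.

-83.0 kJ/mol

Cu²⁺/Cu⁺ (E° = +0.16 V) is the cathode; Co²⁺/Co (E° = -0.27 V) is the anode, so E°cell = +0.43 V.
Balancing electrons gives n = 2 (lcm of 1 and 2).
ΔG° = −nFE° = −(2)(96485)(+0.43) = -82,977 J = -83.0 kJ/mol.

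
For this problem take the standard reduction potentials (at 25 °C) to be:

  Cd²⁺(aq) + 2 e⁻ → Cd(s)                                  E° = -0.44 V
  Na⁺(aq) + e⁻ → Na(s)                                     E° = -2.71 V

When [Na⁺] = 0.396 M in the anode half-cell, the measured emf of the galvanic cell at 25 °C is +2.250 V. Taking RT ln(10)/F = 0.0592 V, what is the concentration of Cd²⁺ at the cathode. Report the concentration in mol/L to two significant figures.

Cd²⁺/Cd is the cathode, Na⁺/Na the anode: E°cell = +2.27 V, n = 2.
Overall reaction: Cd²⁺(aq) + 2 Na(s) → Cd(s) + 2 Na⁺(aq); Q = [Na⁺]^2/[Cd²⁺]^1.
From E = E° − (0.0592/n) log Q: log Q = (E° − E)·n/0.0592 = (+2.27 − (+2.250))·2/0.0592 = 0.6757.
So 1·log[Cd²⁺] = 2·log(0.396) − log Q = -0.8046 − (0.6757) = -1.4803; [Cd²⁺] = 10^(-1.4803) ≈ 0.033 M.

0.033 M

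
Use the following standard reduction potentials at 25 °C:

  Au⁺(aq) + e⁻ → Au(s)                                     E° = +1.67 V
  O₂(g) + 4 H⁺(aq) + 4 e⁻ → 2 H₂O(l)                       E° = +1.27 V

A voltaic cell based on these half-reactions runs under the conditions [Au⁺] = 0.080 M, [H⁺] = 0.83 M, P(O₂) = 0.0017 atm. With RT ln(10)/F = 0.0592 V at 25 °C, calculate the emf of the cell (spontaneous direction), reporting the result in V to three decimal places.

+0.381 V

Au⁺/Au is the cathode (higher E°), O₂/H₂O the anode: E°cell = +1.67 − (+1.27) = +0.40 V, n = 4.
Overall: 4 Au⁺(aq) + 2 H₂O(l) → 4 Au(s) + O₂(g) + 4 H⁺(aq)
Q = P(O₂)·[H⁺]^4 / ([Au⁺]^4); log Q = 1.294.
E = E° − (0.0592/n) log Q = +0.40 − (0.0592/4)(1.294) = +0.381 V.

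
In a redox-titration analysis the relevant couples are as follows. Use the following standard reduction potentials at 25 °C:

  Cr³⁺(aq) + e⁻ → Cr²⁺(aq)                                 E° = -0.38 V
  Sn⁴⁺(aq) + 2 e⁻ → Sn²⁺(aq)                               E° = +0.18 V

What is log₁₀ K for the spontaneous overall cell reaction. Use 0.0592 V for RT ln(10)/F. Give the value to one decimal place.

18.9

Cathode: Sn⁴⁺/Sn²⁺; anode: Cr³⁺/Cr²⁺. E°cell = +0.56 V, n = 2.
log K = nE°cell / 0.0592 = (2)(+0.56) / 0.0592 = 18.9.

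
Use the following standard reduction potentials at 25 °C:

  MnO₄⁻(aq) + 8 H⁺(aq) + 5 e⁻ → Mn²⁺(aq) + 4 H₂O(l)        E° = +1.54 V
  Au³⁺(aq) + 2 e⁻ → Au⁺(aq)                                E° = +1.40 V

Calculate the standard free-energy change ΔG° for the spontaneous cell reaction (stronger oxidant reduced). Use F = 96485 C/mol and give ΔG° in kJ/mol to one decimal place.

-135.1 kJ/mol

MnO₄⁻/Mn²⁺ (E° = +1.54 V) is the cathode; Au³⁺/Au⁺ (E° = +1.40 V) is the anode, so E°cell = +0.14 V.
Balancing electrons gives n = 10 (lcm of 5 and 2).
ΔG° = −nFE° = −(10)(96485)(+0.14) = -135,079 J = -135.1 kJ/mol.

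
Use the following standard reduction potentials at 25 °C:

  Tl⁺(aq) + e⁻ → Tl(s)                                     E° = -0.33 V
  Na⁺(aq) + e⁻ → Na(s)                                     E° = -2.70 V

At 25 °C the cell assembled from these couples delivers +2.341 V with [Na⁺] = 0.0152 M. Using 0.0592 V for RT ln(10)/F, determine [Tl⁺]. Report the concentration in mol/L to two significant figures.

Tl⁺/Tl is the cathode, Na⁺/Na the anode: E°cell = +2.37 V, n = 1.
Overall reaction: Tl⁺(aq) + Na(s) → Tl(s) + Na⁺(aq); Q = [Na⁺]^1/[Tl⁺]^1.
From E = E° − (0.0592/n) log Q: log Q = (E° − E)·n/0.0592 = (+2.37 − (+2.341))·1/0.0592 = 0.4899.
So 1·log[Tl⁺] = 1·log(0.0152) − log Q = -1.8182 − (0.4899) = -2.3081; [Tl⁺] = 10^(-2.3081) ≈ 0.0049 M.

0.0049 M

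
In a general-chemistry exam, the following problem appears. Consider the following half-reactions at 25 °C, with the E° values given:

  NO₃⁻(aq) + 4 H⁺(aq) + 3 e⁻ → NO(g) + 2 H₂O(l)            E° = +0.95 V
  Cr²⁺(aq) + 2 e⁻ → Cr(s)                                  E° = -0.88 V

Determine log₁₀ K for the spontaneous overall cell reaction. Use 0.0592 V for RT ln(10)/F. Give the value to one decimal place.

Cathode: NO₃⁻/NO; anode: Cr²⁺/Cr. E°cell = +1.83 V, n = 6.
log K = nE°cell / 0.0592 = (6)(+1.83) / 0.0592 = 185.5.

185.5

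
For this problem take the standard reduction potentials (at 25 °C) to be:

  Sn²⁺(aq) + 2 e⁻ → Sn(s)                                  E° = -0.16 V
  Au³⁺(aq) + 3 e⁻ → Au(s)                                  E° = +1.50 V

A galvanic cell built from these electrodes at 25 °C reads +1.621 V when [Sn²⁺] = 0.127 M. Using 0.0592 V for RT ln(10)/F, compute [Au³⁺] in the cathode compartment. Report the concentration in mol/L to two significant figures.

0.00048 M

Au³⁺/Au is the cathode, Sn²⁺/Sn the anode: E°cell = +1.66 V, n = 6.
Overall reaction: 2 Au³⁺(aq) + 3 Sn(s) → 2 Au(s) + 3 Sn²⁺(aq); Q = [Sn²⁺]^3/[Au³⁺]^2.
From E = E° − (0.0592/n) log Q: log Q = (E° − E)·n/0.0592 = (+1.66 − (+1.621))·6/0.0592 = 3.9527.
So 2·log[Au³⁺] = 3·log(0.127) − log Q = -2.6886 − (3.9527) = -6.6413; log[Au³⁺] = -6.6413 / 2 = -3.3207; [Au³⁺] = 10^(-3.3207) ≈ 0.00048 M.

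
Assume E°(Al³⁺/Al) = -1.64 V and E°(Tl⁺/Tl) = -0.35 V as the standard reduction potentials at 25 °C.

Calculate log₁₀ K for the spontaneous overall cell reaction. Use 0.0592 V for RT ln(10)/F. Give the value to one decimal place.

65.4

Cathode: Tl⁺/Tl; anode: Al³⁺/Al. E°cell = +1.29 V, n = 3.
log K = nE°cell / 0.0592 = (3)(+1.29) / 0.0592 = 65.4.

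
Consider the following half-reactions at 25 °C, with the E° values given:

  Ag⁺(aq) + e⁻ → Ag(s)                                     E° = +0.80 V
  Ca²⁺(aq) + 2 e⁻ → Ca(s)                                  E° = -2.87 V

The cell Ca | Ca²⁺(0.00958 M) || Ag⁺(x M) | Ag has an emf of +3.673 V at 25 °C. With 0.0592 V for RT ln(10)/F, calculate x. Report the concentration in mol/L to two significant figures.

Ag⁺/Ag is the cathode, Ca²⁺/Ca the anode: E°cell = +3.67 V, n = 2.
Overall reaction: 2 Ag⁺(aq) + Ca(s) → 2 Ag(s) + Ca²⁺(aq); Q = [Ca²⁺]^1/[Ag⁺]^2.
From E = E° − (0.0592/n) log Q: log Q = (E° − E)·n/0.0592 = (+3.67 − (+3.673))·2/0.0592 = -0.1014.
So 2·log[Ag⁺] = 1·log(0.00958) − log Q = -2.0186 − (-0.1014) = -1.9172; log[Ag⁺] = -1.9172 / 2 = -0.9586; [Ag⁺] = 10^(-0.9586) ≈ 0.11 M.

0.11 M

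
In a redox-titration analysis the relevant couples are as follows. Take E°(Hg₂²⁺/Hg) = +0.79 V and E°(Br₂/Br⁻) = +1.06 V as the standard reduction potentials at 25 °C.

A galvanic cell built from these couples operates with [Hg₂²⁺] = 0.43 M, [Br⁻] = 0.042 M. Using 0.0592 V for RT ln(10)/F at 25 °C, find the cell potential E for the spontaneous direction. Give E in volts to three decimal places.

Br₂/Br⁻ is the cathode (higher E°), Hg₂²⁺/Hg the anode: E°cell = +1.06 − (+0.79) = +0.27 V, n = 2.
Overall: Br₂(l) + 2 Hg(l) → 2 Br⁻(aq) + Hg₂²⁺(aq)
Q = [Br⁻]^2·[Hg₂²⁺]; log Q = -3.120.
E = E° − (0.0592/n) log Q = +0.27 − (0.0592/2)(-3.120) = +0.362 V.

+0.362 V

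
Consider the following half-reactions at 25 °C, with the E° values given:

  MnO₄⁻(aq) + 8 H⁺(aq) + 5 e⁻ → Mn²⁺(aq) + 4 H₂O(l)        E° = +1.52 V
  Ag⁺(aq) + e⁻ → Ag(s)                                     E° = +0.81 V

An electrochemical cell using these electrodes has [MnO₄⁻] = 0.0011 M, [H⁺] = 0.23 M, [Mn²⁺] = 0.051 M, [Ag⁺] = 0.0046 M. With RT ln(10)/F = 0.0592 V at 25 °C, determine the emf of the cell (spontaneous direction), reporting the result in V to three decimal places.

+0.768 V

MnO₄⁻/Mn²⁺ is the cathode (higher E°), Ag⁺/Ag the anode: E°cell = +1.52 − (+0.81) = +0.71 V, n = 5.
Overall: MnO₄⁻(aq) + 8 H⁺(aq) + 5 Ag(s) → Mn²⁺(aq) + 4 H₂O(l) + 5 Ag⁺(aq)
Q = [Mn²⁺]·[Ag⁺]^5 / ([MnO₄⁻]·[H⁺]^8); log Q = -4.914.
E = E° − (0.0592/n) log Q = +0.71 − (0.0592/5)(-4.914) = +0.768 V.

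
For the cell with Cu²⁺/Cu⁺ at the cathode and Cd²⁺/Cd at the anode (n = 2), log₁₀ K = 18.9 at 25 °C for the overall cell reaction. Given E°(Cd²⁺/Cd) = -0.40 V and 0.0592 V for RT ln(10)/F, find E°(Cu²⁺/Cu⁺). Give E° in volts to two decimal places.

+0.16 V

E°cell = (0.0592/n)·log K = (0.0592/2)(18.9) = +0.559 V.
Since Cu²⁺/Cu⁺ is the cathode and Cd²⁺/Cd the anode, E°cell = E°(Cu²⁺/Cu⁺) − E°(Cd²⁺/Cd).
So E°(Cu²⁺/Cu⁺) = E°cell + E°(Cd²⁺/Cd) = +0.559 + (-0.40) = +0.16 V.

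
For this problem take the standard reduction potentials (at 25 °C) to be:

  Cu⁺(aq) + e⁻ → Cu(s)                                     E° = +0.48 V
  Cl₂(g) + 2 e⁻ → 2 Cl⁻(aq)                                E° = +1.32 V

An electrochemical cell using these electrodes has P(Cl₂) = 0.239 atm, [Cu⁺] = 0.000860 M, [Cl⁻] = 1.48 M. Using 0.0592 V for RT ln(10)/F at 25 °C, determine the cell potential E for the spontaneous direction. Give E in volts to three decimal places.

Cl₂/Cl⁻ is the cathode (higher E°), Cu⁺/Cu the anode: E°cell = +1.32 − (+0.48) = +0.84 V, n = 2.
Overall: Cl₂(g) + 2 Cu(s) → 2 Cl⁻(aq) + 2 Cu⁺(aq)
Q = [Cl⁻]^2·[Cu⁺]^2 / (P(Cl₂)); log Q = -5.169.
E = E° − (0.0592/n) log Q = +0.84 − (0.0592/2)(-5.169) = +0.993 V.

+0.993 V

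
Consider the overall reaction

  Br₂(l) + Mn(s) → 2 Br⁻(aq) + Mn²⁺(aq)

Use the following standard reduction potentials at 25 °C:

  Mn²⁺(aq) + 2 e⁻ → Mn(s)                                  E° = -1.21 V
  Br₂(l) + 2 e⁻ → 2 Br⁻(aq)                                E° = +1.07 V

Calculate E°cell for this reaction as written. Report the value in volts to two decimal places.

+2.28 V

The Br₂/Br⁻ couple has the higher reduction potential, so it is the cathode; Mn²⁺/Mn is oxidised at the anode.
E°cell = E°(cathode) − E°(anode) = (+1.07) − (-1.21) = +2.28 V.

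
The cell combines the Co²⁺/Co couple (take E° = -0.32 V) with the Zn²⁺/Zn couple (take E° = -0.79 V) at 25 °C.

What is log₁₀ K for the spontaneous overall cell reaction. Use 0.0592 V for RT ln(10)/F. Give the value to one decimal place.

Cathode: Co²⁺/Co; anode: Zn²⁺/Zn. E°cell = +0.47 V, n = 2.
log K = nE°cell / 0.0592 = (2)(+0.47) / 0.0592 = 15.9.

15.9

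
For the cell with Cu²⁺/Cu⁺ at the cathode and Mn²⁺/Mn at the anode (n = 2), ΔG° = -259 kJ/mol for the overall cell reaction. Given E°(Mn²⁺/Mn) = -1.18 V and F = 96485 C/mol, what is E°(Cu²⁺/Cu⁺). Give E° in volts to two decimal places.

+0.16 V

E°cell = −ΔG°/(nF) = −(-259×10³)/((2)(96485)) = +1.342 V.
Since Cu²⁺/Cu⁺ is the cathode and Mn²⁺/Mn the anode, E°cell = E°(Cu²⁺/Cu⁺) − E°(Mn²⁺/Mn).
So E°(Cu²⁺/Cu⁺) = E°cell + E°(Mn²⁺/Mn) = +1.342 + (-1.18) = +0.16 V.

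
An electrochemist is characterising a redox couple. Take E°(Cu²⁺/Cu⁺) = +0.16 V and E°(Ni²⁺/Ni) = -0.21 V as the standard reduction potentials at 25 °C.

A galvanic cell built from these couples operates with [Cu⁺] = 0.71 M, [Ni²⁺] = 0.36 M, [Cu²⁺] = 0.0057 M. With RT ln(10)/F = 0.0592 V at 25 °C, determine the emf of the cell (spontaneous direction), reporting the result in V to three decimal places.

+0.259 V

Cu²⁺/Cu⁺ is the cathode (higher E°), Ni²⁺/Ni the anode: E°cell = +0.16 − (-0.21) = +0.37 V, n = 2.
Overall: 2 Cu²⁺(aq) + Ni(s) → 2 Cu⁺(aq) + Ni²⁺(aq)
Q = [Cu⁺]^2·[Ni²⁺] / ([Cu²⁺]^2); log Q = 3.747.
E = E° − (0.0592/n) log Q = +0.37 − (0.0592/2)(3.747) = +0.259 V.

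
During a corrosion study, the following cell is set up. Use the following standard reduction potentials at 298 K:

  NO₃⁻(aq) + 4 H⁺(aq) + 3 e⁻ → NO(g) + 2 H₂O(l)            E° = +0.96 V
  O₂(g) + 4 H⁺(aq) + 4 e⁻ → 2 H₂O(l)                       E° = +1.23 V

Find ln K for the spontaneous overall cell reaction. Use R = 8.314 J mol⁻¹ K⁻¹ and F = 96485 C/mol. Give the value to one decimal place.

126.2

Cathode: O₂/H₂O; anode: NO₃⁻/NO. E°cell = (+1.23) − (+0.96) = +0.27 V, with n = 12.
ΔG° = −nFE° = −RT ln K, so ln K = nFE°/(RT) = (12)(96485)(+0.27) / ((8.314)(298)) = 126.177.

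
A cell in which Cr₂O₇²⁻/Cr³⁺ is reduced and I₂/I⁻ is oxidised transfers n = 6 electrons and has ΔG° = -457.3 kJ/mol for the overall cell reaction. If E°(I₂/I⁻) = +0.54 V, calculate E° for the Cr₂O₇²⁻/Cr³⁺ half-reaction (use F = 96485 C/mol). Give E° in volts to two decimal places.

+1.33 V

E°cell = −ΔG°/(nF) = −(-457.3×10³)/((6)(96485)) = +0.790 V.
Since Cr₂O₇²⁻/Cr³⁺ is the cathode and I₂/I⁻ the anode, E°cell = E°(Cr₂O₇²⁻/Cr³⁺) − E°(I₂/I⁻).
So E°(Cr₂O₇²⁻/Cr³⁺) = E°cell + E°(I₂/I⁻) = +0.790 + (+0.54) = +1.33 V.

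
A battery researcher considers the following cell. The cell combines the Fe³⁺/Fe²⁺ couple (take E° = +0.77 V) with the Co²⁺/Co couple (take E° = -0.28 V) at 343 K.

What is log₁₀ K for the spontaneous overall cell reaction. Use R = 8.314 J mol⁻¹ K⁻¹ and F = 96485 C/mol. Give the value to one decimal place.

30.9

Cathode: Fe³⁺/Fe²⁺; anode: Co²⁺/Co. E°cell = (+0.77) − (-0.28) = +1.05 V, with n = 2.
ΔG° = −nFE° = −RT ln K, so ln K = nFE°/(RT) = (2)(96485)(+1.05) / ((8.314)(343)) = 71.052.
log₁₀ K = 71.052 / ln 10 = 30.9.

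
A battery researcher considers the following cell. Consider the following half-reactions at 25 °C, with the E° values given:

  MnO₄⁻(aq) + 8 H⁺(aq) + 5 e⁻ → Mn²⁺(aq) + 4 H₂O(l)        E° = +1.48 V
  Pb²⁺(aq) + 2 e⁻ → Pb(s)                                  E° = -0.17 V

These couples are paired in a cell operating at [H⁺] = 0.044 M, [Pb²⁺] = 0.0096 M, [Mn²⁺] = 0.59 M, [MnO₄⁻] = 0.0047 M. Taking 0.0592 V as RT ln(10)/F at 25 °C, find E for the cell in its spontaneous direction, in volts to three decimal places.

+1.556 V

MnO₄⁻/Mn²⁺ is the cathode (higher E°), Pb²⁺/Pb the anode: E°cell = +1.48 − (-0.17) = +1.65 V, n = 10.
Overall: 2 MnO₄⁻(aq) + 16 H⁺(aq) + 5 Pb(s) → 2 Mn²⁺(aq) + 8 H₂O(l) + 5 Pb²⁺(aq)
Q = [Mn²⁺]^2·[Pb²⁺]^5 / ([MnO₄⁻]^2·[H⁺]^16); log Q = 15.814.
E = E° − (0.0592/n) log Q = +1.65 − (0.0592/10)(15.814) = +1.556 V.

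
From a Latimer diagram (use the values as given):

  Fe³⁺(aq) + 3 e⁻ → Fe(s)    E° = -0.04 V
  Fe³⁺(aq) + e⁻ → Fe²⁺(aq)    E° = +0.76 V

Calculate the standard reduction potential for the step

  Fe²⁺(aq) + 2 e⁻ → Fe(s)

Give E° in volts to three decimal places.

Sequential free energies add, so n₃E°₃ = n₁E°₁ + n₂E°₂.
With n₃ = 3, and the known step contributing 1×(+0.76) V, the unknown satisfies 2·E° = 3×(-0.04) − 1×(+0.76) = -0.880.
E° = -0.880 / 2 = -0.440 V.

-0.440 V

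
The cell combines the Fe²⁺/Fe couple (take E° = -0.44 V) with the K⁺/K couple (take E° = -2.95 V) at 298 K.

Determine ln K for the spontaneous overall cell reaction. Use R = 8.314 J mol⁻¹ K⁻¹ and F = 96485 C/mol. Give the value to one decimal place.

Cathode: Fe²⁺/Fe; anode: K⁺/K. E°cell = (-0.44) − (-2.95) = +2.51 V, with n = 2.
ΔG° = −nFE° = −RT ln K, so ln K = nFE°/(RT) = (2)(96485)(+2.51) / ((8.314)(298)) = 195.496.

195.5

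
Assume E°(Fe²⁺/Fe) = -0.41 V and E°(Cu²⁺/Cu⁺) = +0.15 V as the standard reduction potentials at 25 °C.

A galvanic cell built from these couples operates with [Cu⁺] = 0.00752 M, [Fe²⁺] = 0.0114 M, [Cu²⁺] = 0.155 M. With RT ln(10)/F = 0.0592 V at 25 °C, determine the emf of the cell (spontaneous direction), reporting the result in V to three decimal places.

Cu²⁺/Cu⁺ is the cathode (higher E°), Fe²⁺/Fe the anode: E°cell = +0.15 − (-0.41) = +0.56 V, n = 2.
Overall: 2 Cu²⁺(aq) + Fe(s) → 2 Cu⁺(aq) + Fe²⁺(aq)
Q = [Cu⁺]^2·[Fe²⁺] / ([Cu²⁺]^2); log Q = -4.571.
E = E° − (0.0592/n) log Q = +0.56 − (0.0592/2)(-4.571) = +0.695 V.

+0.695 V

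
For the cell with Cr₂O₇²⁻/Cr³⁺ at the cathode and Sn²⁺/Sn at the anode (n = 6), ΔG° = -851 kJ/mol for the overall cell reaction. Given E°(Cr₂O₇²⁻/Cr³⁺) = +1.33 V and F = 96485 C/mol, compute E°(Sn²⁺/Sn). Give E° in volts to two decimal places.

-0.14 V

E°cell = −ΔG°/(nF) = −(-851×10³)/((6)(96485)) = +1.470 V.
Since Cr₂O₇²⁻/Cr³⁺ is the cathode and Sn²⁺/Sn the anode, E°cell = E°(Cr₂O₇²⁻/Cr³⁺) − E°(Sn²⁺/Sn).
So E°(Sn²⁺/Sn) = E°(Cr₂O₇²⁻/Cr³⁺) − E°cell = (+1.33) − (+1.470) = -0.14 V.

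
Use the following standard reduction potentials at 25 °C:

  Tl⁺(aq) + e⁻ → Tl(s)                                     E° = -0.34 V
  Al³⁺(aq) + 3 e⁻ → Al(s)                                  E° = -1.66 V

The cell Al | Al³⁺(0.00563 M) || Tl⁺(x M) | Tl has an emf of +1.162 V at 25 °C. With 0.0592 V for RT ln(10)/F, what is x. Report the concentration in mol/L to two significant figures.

Tl⁺/Tl is the cathode, Al³⁺/Al the anode: E°cell = +1.32 V, n = 3.
Overall reaction: 3 Tl⁺(aq) + Al(s) → 3 Tl(s) + Al³⁺(aq); Q = [Al³⁺]^1/[Tl⁺]^3.
From E = E° − (0.0592/n) log Q: log Q = (E° − E)·n/0.0592 = (+1.32 − (+1.162))·3/0.0592 = 8.0068.
So 3·log[Tl⁺] = 1·log(0.00563) − log Q = -2.2495 − (8.0068) = -10.2563; log[Tl⁺] = -10.2563 / 3 = -3.4188; [Tl⁺] = 10^(-3.4188) ≈ 0.00038 M.

0.00038 M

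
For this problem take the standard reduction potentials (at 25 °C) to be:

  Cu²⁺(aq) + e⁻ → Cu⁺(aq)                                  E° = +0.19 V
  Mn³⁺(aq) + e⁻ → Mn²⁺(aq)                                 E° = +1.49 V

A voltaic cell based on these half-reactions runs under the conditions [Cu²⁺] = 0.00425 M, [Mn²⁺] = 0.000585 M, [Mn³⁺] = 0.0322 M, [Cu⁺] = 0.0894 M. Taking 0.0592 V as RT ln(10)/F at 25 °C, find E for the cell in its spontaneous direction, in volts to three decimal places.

Mn³⁺/Mn²⁺ is the cathode (higher E°), Cu²⁺/Cu⁺ the anode: E°cell = +1.49 − (+0.19) = +1.30 V, n = 1.
Overall: Mn³⁺(aq) + Cu⁺(aq) → Mn²⁺(aq) + Cu²⁺(aq)
Q = [Mn²⁺]·[Cu²⁺] / ([Mn³⁺]·[Cu⁺]); log Q = -3.064.
E = E° − (0.0592/n) log Q = +1.30 − (0.0592/1)(-3.064) = +1.481 V.

+1.481 V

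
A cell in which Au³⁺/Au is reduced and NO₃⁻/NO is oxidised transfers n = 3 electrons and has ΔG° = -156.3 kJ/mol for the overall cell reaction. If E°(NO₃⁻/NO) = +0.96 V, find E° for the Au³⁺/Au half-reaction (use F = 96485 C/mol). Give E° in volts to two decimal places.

+1.50 V

E°cell = −ΔG°/(nF) = −(-156.3×10³)/((3)(96485)) = +0.540 V.
Since Au³⁺/Au is the cathode and NO₃⁻/NO the anode, E°cell = E°(Au³⁺/Au) − E°(NO₃⁻/NO).
So E°(Au³⁺/Au) = E°cell + E°(NO₃⁻/NO) = +0.540 + (+0.96) = +1.50 V.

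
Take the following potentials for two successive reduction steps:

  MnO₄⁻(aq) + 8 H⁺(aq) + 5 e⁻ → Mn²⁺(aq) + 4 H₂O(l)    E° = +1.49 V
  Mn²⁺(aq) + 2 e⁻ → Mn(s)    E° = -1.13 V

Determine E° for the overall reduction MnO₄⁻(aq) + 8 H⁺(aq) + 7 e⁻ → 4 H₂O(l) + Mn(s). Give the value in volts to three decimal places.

+0.741 V

Adding the free-energy changes (−nFE°) of the two steps gives −n₃FE°₃ = −n₁FE°₁ − n₂FE°₂.
E°₃ = (5×+1.49 + 2×-1.13) / 7 = (+5.190) / 7 = +0.741 V.
E° values themselves are not directly additive — weighting by electron count is essential.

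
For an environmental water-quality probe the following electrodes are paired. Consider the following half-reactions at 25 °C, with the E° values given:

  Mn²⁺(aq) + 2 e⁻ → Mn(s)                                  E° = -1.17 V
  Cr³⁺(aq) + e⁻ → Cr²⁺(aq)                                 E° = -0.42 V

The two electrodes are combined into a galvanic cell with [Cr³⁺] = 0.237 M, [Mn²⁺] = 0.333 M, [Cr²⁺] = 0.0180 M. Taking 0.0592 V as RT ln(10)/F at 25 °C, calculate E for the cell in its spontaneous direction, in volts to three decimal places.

+0.830 V

Cr³⁺/Cr²⁺ is the cathode (higher E°), Mn²⁺/Mn the anode: E°cell = -0.42 − (-1.17) = +0.75 V, n = 2.
Overall: 2 Cr³⁺(aq) + Mn(s) → 2 Cr²⁺(aq) + Mn²⁺(aq)
Q = [Cr²⁺]^2·[Mn²⁺] / ([Cr³⁺]^2); log Q = -2.717.
E = E° − (0.0592/n) log Q = +0.75 − (0.0592/2)(-2.717) = +0.830 V.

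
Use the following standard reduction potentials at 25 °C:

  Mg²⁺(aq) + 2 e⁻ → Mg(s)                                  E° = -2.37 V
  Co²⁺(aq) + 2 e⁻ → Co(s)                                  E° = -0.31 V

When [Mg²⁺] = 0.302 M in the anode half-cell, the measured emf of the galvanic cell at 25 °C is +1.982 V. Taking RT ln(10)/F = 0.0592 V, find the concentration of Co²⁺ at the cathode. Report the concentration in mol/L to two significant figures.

0.00070 M

Co²⁺/Co is the cathode, Mg²⁺/Mg the anode: E°cell = +2.06 V, n = 2.
Overall reaction: Co²⁺(aq) + Mg(s) → Co(s) + Mg²⁺(aq); Q = [Mg²⁺]^1/[Co²⁺]^1.
From E = E° − (0.0592/n) log Q: log Q = (E° − E)·n/0.0592 = (+2.06 − (+1.982))·2/0.0592 = 2.6351.
So 1·log[Co²⁺] = 1·log(0.302) − log Q = -0.5200 − (2.6351) = -3.1551; [Co²⁺] = 10^(-3.1551) ≈ 0.00070 M.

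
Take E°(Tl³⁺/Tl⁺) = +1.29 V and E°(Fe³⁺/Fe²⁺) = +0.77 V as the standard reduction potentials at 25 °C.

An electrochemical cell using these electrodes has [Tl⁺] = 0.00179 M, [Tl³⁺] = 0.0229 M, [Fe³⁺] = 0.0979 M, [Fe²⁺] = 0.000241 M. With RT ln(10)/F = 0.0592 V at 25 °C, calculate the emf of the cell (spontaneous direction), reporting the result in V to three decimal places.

+0.398 V

Tl³⁺/Tl⁺ is the cathode (higher E°), Fe³⁺/Fe²⁺ the anode: E°cell = +1.29 − (+0.77) = +0.52 V, n = 2.
Overall: Tl³⁺(aq) + 2 Fe²⁺(aq) → Tl⁺(aq) + 2 Fe³⁺(aq)
Q = [Tl⁺]·[Fe³⁺]^2 / ([Tl³⁺]·[Fe²⁺]^2); log Q = 4.111.
E = E° − (0.0592/n) log Q = +0.52 − (0.0592/2)(4.111) = +0.398 V.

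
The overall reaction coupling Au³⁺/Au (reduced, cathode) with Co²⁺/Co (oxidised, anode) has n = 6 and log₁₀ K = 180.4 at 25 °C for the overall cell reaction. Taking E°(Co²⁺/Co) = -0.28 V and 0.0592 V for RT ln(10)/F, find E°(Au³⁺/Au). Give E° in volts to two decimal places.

+1.50 V

E°cell = (0.0592/n)·log K = (0.0592/6)(180.4) = +1.780 V.
Since Au³⁺/Au is the cathode and Co²⁺/Co the anode, E°cell = E°(Au³⁺/Au) − E°(Co²⁺/Co).
So E°(Au³⁺/Au) = E°cell + E°(Co²⁺/Co) = +1.780 + (-0.28) = +1.50 V.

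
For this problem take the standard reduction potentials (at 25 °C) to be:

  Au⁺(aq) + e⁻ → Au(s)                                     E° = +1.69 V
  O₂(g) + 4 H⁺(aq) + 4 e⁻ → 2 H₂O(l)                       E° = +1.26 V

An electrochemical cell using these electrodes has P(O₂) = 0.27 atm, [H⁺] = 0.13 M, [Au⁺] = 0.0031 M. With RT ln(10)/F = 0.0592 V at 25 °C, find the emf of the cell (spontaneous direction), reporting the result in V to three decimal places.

Au⁺/Au is the cathode (higher E°), O₂/H₂O the anode: E°cell = +1.69 − (+1.26) = +0.43 V, n = 4.
Overall: 4 Au⁺(aq) + 2 H₂O(l) → 4 Au(s) + O₂(g) + 4 H⁺(aq)
Q = P(O₂)·[H⁺]^4 / ([Au⁺]^4); log Q = 5.922.
E = E° − (0.0592/n) log Q = +0.43 − (0.0592/4)(5.922) = +0.342 V.

+0.342 V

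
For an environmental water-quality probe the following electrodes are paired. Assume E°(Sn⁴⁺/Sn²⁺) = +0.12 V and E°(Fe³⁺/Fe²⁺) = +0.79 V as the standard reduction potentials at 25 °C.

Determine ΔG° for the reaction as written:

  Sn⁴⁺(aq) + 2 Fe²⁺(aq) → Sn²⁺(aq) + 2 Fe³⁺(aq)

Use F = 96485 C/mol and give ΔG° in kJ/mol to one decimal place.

+129.3 kJ/mol

As written, Sn⁴⁺/Sn²⁺ is reduced (cathode) and Fe³⁺/Fe²⁺ is oxidised (anode), so E°cell = (+0.12) − (+0.79) = -0.67 V.
Balancing electrons gives n = 2.
ΔG° = −nFE° = −(2)(96485)(-0.67) = 129,290 J = +129.3 kJ/mol.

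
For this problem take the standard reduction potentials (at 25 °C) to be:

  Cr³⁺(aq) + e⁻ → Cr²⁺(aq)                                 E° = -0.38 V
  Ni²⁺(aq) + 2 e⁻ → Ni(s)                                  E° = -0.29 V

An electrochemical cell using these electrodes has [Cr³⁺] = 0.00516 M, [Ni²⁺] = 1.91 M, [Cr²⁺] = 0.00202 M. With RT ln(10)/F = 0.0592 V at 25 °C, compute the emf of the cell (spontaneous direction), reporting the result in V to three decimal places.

Ni²⁺/Ni is the cathode (higher E°), Cr³⁺/Cr²⁺ the anode: E°cell = -0.29 − (-0.38) = +0.09 V, n = 2.
Overall: Ni²⁺(aq) + 2 Cr²⁺(aq) → Ni(s) + 2 Cr³⁺(aq)
Q = [Cr³⁺]^2 / ([Ni²⁺]·[Cr²⁺]^2); log Q = 0.534.
E = E° − (0.0592/n) log Q = +0.09 − (0.0592/2)(0.534) = +0.074 V.

+0.074 V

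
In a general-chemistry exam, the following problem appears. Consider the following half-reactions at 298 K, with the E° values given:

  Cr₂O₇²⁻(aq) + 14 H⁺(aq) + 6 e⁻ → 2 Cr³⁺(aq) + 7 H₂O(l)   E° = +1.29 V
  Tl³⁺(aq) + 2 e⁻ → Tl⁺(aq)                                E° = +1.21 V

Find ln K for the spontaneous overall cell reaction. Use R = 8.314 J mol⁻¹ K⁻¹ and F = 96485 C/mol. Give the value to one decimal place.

Cathode: Cr₂O₇²⁻/Cr³⁺; anode: Tl³⁺/Tl⁺. E°cell = (+1.29) − (+1.21) = +0.08 V, with n = 6.
ΔG° = −nFE° = −RT ln K, so ln K = nFE°/(RT) = (6)(96485)(+0.08) / ((8.314)(298)) = 18.693.

18.7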